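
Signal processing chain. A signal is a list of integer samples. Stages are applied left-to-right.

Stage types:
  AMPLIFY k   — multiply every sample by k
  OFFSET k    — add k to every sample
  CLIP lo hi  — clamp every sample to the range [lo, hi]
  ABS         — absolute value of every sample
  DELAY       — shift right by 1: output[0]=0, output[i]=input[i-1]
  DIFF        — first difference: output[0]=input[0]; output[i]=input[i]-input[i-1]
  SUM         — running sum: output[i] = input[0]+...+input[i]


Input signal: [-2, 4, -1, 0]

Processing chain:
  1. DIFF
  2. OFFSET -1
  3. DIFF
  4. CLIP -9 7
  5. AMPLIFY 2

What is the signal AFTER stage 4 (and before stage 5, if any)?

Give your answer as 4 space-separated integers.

Answer: -3 7 -9 6

Derivation:
Input: [-2, 4, -1, 0]
Stage 1 (DIFF): s[0]=-2, 4--2=6, -1-4=-5, 0--1=1 -> [-2, 6, -5, 1]
Stage 2 (OFFSET -1): -2+-1=-3, 6+-1=5, -5+-1=-6, 1+-1=0 -> [-3, 5, -6, 0]
Stage 3 (DIFF): s[0]=-3, 5--3=8, -6-5=-11, 0--6=6 -> [-3, 8, -11, 6]
Stage 4 (CLIP -9 7): clip(-3,-9,7)=-3, clip(8,-9,7)=7, clip(-11,-9,7)=-9, clip(6,-9,7)=6 -> [-3, 7, -9, 6]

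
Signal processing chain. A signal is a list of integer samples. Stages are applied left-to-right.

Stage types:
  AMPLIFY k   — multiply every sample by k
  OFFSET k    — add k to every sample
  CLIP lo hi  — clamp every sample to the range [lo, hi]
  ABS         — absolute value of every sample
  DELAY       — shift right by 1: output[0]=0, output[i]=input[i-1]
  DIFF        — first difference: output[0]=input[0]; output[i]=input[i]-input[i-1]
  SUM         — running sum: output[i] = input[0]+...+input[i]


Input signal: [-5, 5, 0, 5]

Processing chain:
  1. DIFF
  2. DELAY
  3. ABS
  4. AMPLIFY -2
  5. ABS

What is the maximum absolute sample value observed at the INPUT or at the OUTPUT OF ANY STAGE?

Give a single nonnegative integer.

Input: [-5, 5, 0, 5] (max |s|=5)
Stage 1 (DIFF): s[0]=-5, 5--5=10, 0-5=-5, 5-0=5 -> [-5, 10, -5, 5] (max |s|=10)
Stage 2 (DELAY): [0, -5, 10, -5] = [0, -5, 10, -5] -> [0, -5, 10, -5] (max |s|=10)
Stage 3 (ABS): |0|=0, |-5|=5, |10|=10, |-5|=5 -> [0, 5, 10, 5] (max |s|=10)
Stage 4 (AMPLIFY -2): 0*-2=0, 5*-2=-10, 10*-2=-20, 5*-2=-10 -> [0, -10, -20, -10] (max |s|=20)
Stage 5 (ABS): |0|=0, |-10|=10, |-20|=20, |-10|=10 -> [0, 10, 20, 10] (max |s|=20)
Overall max amplitude: 20

Answer: 20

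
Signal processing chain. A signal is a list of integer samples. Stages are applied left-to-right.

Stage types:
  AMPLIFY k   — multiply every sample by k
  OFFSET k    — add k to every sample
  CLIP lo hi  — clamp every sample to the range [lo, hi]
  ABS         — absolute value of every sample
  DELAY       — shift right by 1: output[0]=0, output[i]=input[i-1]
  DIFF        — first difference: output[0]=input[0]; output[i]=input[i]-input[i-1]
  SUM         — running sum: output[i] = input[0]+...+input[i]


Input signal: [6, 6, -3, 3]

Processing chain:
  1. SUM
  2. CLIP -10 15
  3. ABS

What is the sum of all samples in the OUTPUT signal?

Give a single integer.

Input: [6, 6, -3, 3]
Stage 1 (SUM): sum[0..0]=6, sum[0..1]=12, sum[0..2]=9, sum[0..3]=12 -> [6, 12, 9, 12]
Stage 2 (CLIP -10 15): clip(6,-10,15)=6, clip(12,-10,15)=12, clip(9,-10,15)=9, clip(12,-10,15)=12 -> [6, 12, 9, 12]
Stage 3 (ABS): |6|=6, |12|=12, |9|=9, |12|=12 -> [6, 12, 9, 12]
Output sum: 39

Answer: 39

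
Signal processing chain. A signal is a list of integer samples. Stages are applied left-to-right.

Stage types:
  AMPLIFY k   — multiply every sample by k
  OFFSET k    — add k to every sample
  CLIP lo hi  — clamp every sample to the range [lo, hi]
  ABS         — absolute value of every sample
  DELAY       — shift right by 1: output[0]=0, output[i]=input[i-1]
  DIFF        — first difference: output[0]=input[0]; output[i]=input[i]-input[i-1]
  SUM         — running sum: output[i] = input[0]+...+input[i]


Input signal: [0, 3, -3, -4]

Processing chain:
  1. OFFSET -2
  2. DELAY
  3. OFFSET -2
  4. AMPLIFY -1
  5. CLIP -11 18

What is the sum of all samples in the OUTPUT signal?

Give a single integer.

Input: [0, 3, -3, -4]
Stage 1 (OFFSET -2): 0+-2=-2, 3+-2=1, -3+-2=-5, -4+-2=-6 -> [-2, 1, -5, -6]
Stage 2 (DELAY): [0, -2, 1, -5] = [0, -2, 1, -5] -> [0, -2, 1, -5]
Stage 3 (OFFSET -2): 0+-2=-2, -2+-2=-4, 1+-2=-1, -5+-2=-7 -> [-2, -4, -1, -7]
Stage 4 (AMPLIFY -1): -2*-1=2, -4*-1=4, -1*-1=1, -7*-1=7 -> [2, 4, 1, 7]
Stage 5 (CLIP -11 18): clip(2,-11,18)=2, clip(4,-11,18)=4, clip(1,-11,18)=1, clip(7,-11,18)=7 -> [2, 4, 1, 7]
Output sum: 14

Answer: 14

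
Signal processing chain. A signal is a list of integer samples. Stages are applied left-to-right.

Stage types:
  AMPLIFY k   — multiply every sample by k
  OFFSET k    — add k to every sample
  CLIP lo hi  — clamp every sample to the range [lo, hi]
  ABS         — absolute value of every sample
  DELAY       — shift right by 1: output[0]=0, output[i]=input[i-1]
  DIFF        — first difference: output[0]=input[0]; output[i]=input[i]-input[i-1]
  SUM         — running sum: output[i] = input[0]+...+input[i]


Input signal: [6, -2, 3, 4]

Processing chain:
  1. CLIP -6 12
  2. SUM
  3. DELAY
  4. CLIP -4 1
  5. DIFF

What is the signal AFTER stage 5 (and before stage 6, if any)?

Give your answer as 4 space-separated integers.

Answer: 0 1 0 0

Derivation:
Input: [6, -2, 3, 4]
Stage 1 (CLIP -6 12): clip(6,-6,12)=6, clip(-2,-6,12)=-2, clip(3,-6,12)=3, clip(4,-6,12)=4 -> [6, -2, 3, 4]
Stage 2 (SUM): sum[0..0]=6, sum[0..1]=4, sum[0..2]=7, sum[0..3]=11 -> [6, 4, 7, 11]
Stage 3 (DELAY): [0, 6, 4, 7] = [0, 6, 4, 7] -> [0, 6, 4, 7]
Stage 4 (CLIP -4 1): clip(0,-4,1)=0, clip(6,-4,1)=1, clip(4,-4,1)=1, clip(7,-4,1)=1 -> [0, 1, 1, 1]
Stage 5 (DIFF): s[0]=0, 1-0=1, 1-1=0, 1-1=0 -> [0, 1, 0, 0]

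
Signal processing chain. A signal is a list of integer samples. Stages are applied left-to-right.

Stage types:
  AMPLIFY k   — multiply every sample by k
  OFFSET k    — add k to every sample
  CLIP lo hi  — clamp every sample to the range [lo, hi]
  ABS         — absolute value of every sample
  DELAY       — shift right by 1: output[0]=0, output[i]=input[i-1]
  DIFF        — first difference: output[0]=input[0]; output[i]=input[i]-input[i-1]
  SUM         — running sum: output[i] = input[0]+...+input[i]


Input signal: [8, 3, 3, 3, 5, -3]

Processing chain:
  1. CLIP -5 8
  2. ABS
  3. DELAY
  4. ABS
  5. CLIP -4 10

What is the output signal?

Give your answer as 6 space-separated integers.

Answer: 0 8 3 3 3 5

Derivation:
Input: [8, 3, 3, 3, 5, -3]
Stage 1 (CLIP -5 8): clip(8,-5,8)=8, clip(3,-5,8)=3, clip(3,-5,8)=3, clip(3,-5,8)=3, clip(5,-5,8)=5, clip(-3,-5,8)=-3 -> [8, 3, 3, 3, 5, -3]
Stage 2 (ABS): |8|=8, |3|=3, |3|=3, |3|=3, |5|=5, |-3|=3 -> [8, 3, 3, 3, 5, 3]
Stage 3 (DELAY): [0, 8, 3, 3, 3, 5] = [0, 8, 3, 3, 3, 5] -> [0, 8, 3, 3, 3, 5]
Stage 4 (ABS): |0|=0, |8|=8, |3|=3, |3|=3, |3|=3, |5|=5 -> [0, 8, 3, 3, 3, 5]
Stage 5 (CLIP -4 10): clip(0,-4,10)=0, clip(8,-4,10)=8, clip(3,-4,10)=3, clip(3,-4,10)=3, clip(3,-4,10)=3, clip(5,-4,10)=5 -> [0, 8, 3, 3, 3, 5]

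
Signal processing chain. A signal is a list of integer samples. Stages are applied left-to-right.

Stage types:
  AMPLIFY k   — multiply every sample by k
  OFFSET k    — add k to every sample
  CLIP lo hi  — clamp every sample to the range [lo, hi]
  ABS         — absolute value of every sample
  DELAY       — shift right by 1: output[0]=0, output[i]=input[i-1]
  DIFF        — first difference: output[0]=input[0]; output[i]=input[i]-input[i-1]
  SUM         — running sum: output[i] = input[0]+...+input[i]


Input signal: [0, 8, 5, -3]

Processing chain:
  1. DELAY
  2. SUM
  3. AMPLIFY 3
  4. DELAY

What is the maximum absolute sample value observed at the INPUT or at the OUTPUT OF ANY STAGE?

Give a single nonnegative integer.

Answer: 39

Derivation:
Input: [0, 8, 5, -3] (max |s|=8)
Stage 1 (DELAY): [0, 0, 8, 5] = [0, 0, 8, 5] -> [0, 0, 8, 5] (max |s|=8)
Stage 2 (SUM): sum[0..0]=0, sum[0..1]=0, sum[0..2]=8, sum[0..3]=13 -> [0, 0, 8, 13] (max |s|=13)
Stage 3 (AMPLIFY 3): 0*3=0, 0*3=0, 8*3=24, 13*3=39 -> [0, 0, 24, 39] (max |s|=39)
Stage 4 (DELAY): [0, 0, 0, 24] = [0, 0, 0, 24] -> [0, 0, 0, 24] (max |s|=24)
Overall max amplitude: 39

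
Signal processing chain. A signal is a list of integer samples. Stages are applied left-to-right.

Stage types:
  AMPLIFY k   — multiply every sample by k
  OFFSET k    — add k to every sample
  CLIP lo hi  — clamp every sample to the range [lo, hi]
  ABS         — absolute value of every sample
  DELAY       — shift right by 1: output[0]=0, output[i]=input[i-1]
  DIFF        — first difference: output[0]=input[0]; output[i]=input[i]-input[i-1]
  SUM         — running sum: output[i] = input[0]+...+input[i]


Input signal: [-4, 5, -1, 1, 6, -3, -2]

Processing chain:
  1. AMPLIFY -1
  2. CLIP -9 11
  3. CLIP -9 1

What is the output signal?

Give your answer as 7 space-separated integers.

Input: [-4, 5, -1, 1, 6, -3, -2]
Stage 1 (AMPLIFY -1): -4*-1=4, 5*-1=-5, -1*-1=1, 1*-1=-1, 6*-1=-6, -3*-1=3, -2*-1=2 -> [4, -5, 1, -1, -6, 3, 2]
Stage 2 (CLIP -9 11): clip(4,-9,11)=4, clip(-5,-9,11)=-5, clip(1,-9,11)=1, clip(-1,-9,11)=-1, clip(-6,-9,11)=-6, clip(3,-9,11)=3, clip(2,-9,11)=2 -> [4, -5, 1, -1, -6, 3, 2]
Stage 3 (CLIP -9 1): clip(4,-9,1)=1, clip(-5,-9,1)=-5, clip(1,-9,1)=1, clip(-1,-9,1)=-1, clip(-6,-9,1)=-6, clip(3,-9,1)=1, clip(2,-9,1)=1 -> [1, -5, 1, -1, -6, 1, 1]

Answer: 1 -5 1 -1 -6 1 1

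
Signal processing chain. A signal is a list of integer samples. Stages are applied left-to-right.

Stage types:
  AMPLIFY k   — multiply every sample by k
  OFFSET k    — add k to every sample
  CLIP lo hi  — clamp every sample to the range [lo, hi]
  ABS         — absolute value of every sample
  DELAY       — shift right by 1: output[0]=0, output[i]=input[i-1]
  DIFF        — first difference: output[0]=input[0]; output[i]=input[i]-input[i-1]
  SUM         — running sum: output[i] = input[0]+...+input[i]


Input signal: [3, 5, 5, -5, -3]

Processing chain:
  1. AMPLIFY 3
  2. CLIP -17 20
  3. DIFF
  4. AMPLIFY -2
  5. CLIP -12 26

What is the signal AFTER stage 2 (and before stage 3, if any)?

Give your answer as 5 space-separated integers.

Input: [3, 5, 5, -5, -3]
Stage 1 (AMPLIFY 3): 3*3=9, 5*3=15, 5*3=15, -5*3=-15, -3*3=-9 -> [9, 15, 15, -15, -9]
Stage 2 (CLIP -17 20): clip(9,-17,20)=9, clip(15,-17,20)=15, clip(15,-17,20)=15, clip(-15,-17,20)=-15, clip(-9,-17,20)=-9 -> [9, 15, 15, -15, -9]

Answer: 9 15 15 -15 -9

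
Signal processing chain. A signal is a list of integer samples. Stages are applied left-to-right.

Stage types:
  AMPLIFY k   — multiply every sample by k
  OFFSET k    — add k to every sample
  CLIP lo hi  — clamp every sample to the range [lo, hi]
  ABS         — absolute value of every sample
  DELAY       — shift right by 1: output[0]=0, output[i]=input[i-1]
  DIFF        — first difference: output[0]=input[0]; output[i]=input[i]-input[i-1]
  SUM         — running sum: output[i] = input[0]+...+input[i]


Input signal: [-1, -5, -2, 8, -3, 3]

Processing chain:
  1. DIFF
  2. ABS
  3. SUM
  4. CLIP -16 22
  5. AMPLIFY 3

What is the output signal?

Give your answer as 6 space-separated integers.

Answer: 3 15 24 54 66 66

Derivation:
Input: [-1, -5, -2, 8, -3, 3]
Stage 1 (DIFF): s[0]=-1, -5--1=-4, -2--5=3, 8--2=10, -3-8=-11, 3--3=6 -> [-1, -4, 3, 10, -11, 6]
Stage 2 (ABS): |-1|=1, |-4|=4, |3|=3, |10|=10, |-11|=11, |6|=6 -> [1, 4, 3, 10, 11, 6]
Stage 3 (SUM): sum[0..0]=1, sum[0..1]=5, sum[0..2]=8, sum[0..3]=18, sum[0..4]=29, sum[0..5]=35 -> [1, 5, 8, 18, 29, 35]
Stage 4 (CLIP -16 22): clip(1,-16,22)=1, clip(5,-16,22)=5, clip(8,-16,22)=8, clip(18,-16,22)=18, clip(29,-16,22)=22, clip(35,-16,22)=22 -> [1, 5, 8, 18, 22, 22]
Stage 5 (AMPLIFY 3): 1*3=3, 5*3=15, 8*3=24, 18*3=54, 22*3=66, 22*3=66 -> [3, 15, 24, 54, 66, 66]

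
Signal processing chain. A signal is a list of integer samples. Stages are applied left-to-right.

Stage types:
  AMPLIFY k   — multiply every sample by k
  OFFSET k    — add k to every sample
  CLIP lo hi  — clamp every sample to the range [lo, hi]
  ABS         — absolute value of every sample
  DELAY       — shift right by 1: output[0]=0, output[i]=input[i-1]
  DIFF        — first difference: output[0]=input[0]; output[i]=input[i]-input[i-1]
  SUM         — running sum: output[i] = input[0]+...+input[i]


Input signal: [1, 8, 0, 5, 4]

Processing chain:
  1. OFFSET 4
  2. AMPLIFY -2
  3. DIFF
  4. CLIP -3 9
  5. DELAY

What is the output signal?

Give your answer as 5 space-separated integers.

Input: [1, 8, 0, 5, 4]
Stage 1 (OFFSET 4): 1+4=5, 8+4=12, 0+4=4, 5+4=9, 4+4=8 -> [5, 12, 4, 9, 8]
Stage 2 (AMPLIFY -2): 5*-2=-10, 12*-2=-24, 4*-2=-8, 9*-2=-18, 8*-2=-16 -> [-10, -24, -8, -18, -16]
Stage 3 (DIFF): s[0]=-10, -24--10=-14, -8--24=16, -18--8=-10, -16--18=2 -> [-10, -14, 16, -10, 2]
Stage 4 (CLIP -3 9): clip(-10,-3,9)=-3, clip(-14,-3,9)=-3, clip(16,-3,9)=9, clip(-10,-3,9)=-3, clip(2,-3,9)=2 -> [-3, -3, 9, -3, 2]
Stage 5 (DELAY): [0, -3, -3, 9, -3] = [0, -3, -3, 9, -3] -> [0, -3, -3, 9, -3]

Answer: 0 -3 -3 9 -3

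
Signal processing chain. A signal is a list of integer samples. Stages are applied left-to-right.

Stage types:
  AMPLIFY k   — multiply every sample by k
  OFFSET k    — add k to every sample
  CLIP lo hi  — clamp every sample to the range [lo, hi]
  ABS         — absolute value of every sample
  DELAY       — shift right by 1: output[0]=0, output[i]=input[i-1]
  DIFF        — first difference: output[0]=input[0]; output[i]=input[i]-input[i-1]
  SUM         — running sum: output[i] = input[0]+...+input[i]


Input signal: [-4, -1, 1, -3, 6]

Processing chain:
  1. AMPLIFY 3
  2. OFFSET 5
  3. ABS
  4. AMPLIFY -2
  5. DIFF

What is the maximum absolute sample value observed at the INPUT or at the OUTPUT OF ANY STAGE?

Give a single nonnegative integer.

Answer: 46

Derivation:
Input: [-4, -1, 1, -3, 6] (max |s|=6)
Stage 1 (AMPLIFY 3): -4*3=-12, -1*3=-3, 1*3=3, -3*3=-9, 6*3=18 -> [-12, -3, 3, -9, 18] (max |s|=18)
Stage 2 (OFFSET 5): -12+5=-7, -3+5=2, 3+5=8, -9+5=-4, 18+5=23 -> [-7, 2, 8, -4, 23] (max |s|=23)
Stage 3 (ABS): |-7|=7, |2|=2, |8|=8, |-4|=4, |23|=23 -> [7, 2, 8, 4, 23] (max |s|=23)
Stage 4 (AMPLIFY -2): 7*-2=-14, 2*-2=-4, 8*-2=-16, 4*-2=-8, 23*-2=-46 -> [-14, -4, -16, -8, -46] (max |s|=46)
Stage 5 (DIFF): s[0]=-14, -4--14=10, -16--4=-12, -8--16=8, -46--8=-38 -> [-14, 10, -12, 8, -38] (max |s|=38)
Overall max amplitude: 46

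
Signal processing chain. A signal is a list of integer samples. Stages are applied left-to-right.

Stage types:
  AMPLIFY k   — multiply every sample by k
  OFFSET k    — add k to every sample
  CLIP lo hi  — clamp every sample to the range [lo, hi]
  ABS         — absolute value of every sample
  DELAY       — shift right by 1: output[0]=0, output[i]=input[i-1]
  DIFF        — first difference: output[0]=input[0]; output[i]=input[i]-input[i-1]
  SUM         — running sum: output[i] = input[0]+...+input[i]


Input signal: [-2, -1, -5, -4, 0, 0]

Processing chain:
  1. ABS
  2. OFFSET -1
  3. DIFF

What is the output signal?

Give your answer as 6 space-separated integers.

Answer: 1 -1 4 -1 -4 0

Derivation:
Input: [-2, -1, -5, -4, 0, 0]
Stage 1 (ABS): |-2|=2, |-1|=1, |-5|=5, |-4|=4, |0|=0, |0|=0 -> [2, 1, 5, 4, 0, 0]
Stage 2 (OFFSET -1): 2+-1=1, 1+-1=0, 5+-1=4, 4+-1=3, 0+-1=-1, 0+-1=-1 -> [1, 0, 4, 3, -1, -1]
Stage 3 (DIFF): s[0]=1, 0-1=-1, 4-0=4, 3-4=-1, -1-3=-4, -1--1=0 -> [1, -1, 4, -1, -4, 0]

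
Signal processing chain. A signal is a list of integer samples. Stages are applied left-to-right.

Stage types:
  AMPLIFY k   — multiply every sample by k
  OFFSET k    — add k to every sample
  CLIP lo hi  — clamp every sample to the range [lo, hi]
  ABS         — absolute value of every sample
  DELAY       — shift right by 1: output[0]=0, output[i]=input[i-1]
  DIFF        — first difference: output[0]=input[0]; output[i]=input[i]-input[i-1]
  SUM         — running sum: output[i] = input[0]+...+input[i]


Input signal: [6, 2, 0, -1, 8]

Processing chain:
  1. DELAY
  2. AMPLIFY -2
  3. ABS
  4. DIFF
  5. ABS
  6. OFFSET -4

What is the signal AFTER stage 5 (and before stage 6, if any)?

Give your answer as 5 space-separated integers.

Answer: 0 12 8 4 2

Derivation:
Input: [6, 2, 0, -1, 8]
Stage 1 (DELAY): [0, 6, 2, 0, -1] = [0, 6, 2, 0, -1] -> [0, 6, 2, 0, -1]
Stage 2 (AMPLIFY -2): 0*-2=0, 6*-2=-12, 2*-2=-4, 0*-2=0, -1*-2=2 -> [0, -12, -4, 0, 2]
Stage 3 (ABS): |0|=0, |-12|=12, |-4|=4, |0|=0, |2|=2 -> [0, 12, 4, 0, 2]
Stage 4 (DIFF): s[0]=0, 12-0=12, 4-12=-8, 0-4=-4, 2-0=2 -> [0, 12, -8, -4, 2]
Stage 5 (ABS): |0|=0, |12|=12, |-8|=8, |-4|=4, |2|=2 -> [0, 12, 8, 4, 2]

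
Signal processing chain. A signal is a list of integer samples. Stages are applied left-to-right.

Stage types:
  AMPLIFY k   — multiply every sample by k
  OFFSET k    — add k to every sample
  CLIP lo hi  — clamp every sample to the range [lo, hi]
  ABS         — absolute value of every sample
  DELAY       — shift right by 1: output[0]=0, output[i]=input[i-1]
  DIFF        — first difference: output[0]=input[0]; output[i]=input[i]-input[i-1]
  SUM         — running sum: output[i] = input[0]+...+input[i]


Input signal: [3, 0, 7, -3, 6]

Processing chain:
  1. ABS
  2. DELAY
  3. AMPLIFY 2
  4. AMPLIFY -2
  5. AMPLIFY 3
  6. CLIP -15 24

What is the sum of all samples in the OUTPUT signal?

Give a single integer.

Input: [3, 0, 7, -3, 6]
Stage 1 (ABS): |3|=3, |0|=0, |7|=7, |-3|=3, |6|=6 -> [3, 0, 7, 3, 6]
Stage 2 (DELAY): [0, 3, 0, 7, 3] = [0, 3, 0, 7, 3] -> [0, 3, 0, 7, 3]
Stage 3 (AMPLIFY 2): 0*2=0, 3*2=6, 0*2=0, 7*2=14, 3*2=6 -> [0, 6, 0, 14, 6]
Stage 4 (AMPLIFY -2): 0*-2=0, 6*-2=-12, 0*-2=0, 14*-2=-28, 6*-2=-12 -> [0, -12, 0, -28, -12]
Stage 5 (AMPLIFY 3): 0*3=0, -12*3=-36, 0*3=0, -28*3=-84, -12*3=-36 -> [0, -36, 0, -84, -36]
Stage 6 (CLIP -15 24): clip(0,-15,24)=0, clip(-36,-15,24)=-15, clip(0,-15,24)=0, clip(-84,-15,24)=-15, clip(-36,-15,24)=-15 -> [0, -15, 0, -15, -15]
Output sum: -45

Answer: -45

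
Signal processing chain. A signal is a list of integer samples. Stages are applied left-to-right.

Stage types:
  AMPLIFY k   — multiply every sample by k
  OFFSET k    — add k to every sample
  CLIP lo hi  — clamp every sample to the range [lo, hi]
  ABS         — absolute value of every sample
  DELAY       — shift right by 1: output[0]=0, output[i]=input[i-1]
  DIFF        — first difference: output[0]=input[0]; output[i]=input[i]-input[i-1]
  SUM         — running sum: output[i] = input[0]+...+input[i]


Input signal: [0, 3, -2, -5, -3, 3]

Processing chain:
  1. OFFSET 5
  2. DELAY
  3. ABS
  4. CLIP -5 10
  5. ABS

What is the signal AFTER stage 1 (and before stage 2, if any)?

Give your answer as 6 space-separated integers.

Input: [0, 3, -2, -5, -3, 3]
Stage 1 (OFFSET 5): 0+5=5, 3+5=8, -2+5=3, -5+5=0, -3+5=2, 3+5=8 -> [5, 8, 3, 0, 2, 8]

Answer: 5 8 3 0 2 8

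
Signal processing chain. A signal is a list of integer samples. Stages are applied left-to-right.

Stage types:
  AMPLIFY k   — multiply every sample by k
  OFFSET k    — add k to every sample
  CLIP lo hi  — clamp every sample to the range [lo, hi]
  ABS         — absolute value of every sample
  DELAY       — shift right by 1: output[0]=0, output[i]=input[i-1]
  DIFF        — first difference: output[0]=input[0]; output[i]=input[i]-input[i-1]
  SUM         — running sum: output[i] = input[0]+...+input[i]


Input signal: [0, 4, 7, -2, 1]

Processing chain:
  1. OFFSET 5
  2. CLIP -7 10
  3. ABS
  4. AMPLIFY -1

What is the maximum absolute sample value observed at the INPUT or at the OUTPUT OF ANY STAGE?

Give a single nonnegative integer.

Input: [0, 4, 7, -2, 1] (max |s|=7)
Stage 1 (OFFSET 5): 0+5=5, 4+5=9, 7+5=12, -2+5=3, 1+5=6 -> [5, 9, 12, 3, 6] (max |s|=12)
Stage 2 (CLIP -7 10): clip(5,-7,10)=5, clip(9,-7,10)=9, clip(12,-7,10)=10, clip(3,-7,10)=3, clip(6,-7,10)=6 -> [5, 9, 10, 3, 6] (max |s|=10)
Stage 3 (ABS): |5|=5, |9|=9, |10|=10, |3|=3, |6|=6 -> [5, 9, 10, 3, 6] (max |s|=10)
Stage 4 (AMPLIFY -1): 5*-1=-5, 9*-1=-9, 10*-1=-10, 3*-1=-3, 6*-1=-6 -> [-5, -9, -10, -3, -6] (max |s|=10)
Overall max amplitude: 12

Answer: 12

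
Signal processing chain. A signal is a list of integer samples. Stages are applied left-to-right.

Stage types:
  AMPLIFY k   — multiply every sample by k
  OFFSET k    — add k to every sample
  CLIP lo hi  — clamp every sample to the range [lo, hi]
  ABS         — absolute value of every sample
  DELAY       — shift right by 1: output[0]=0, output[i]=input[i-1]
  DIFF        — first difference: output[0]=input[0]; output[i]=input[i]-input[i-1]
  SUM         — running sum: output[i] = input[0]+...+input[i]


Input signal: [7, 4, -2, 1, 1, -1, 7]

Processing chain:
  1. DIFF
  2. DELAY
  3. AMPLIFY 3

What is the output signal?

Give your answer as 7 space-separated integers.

Answer: 0 21 -9 -18 9 0 -6

Derivation:
Input: [7, 4, -2, 1, 1, -1, 7]
Stage 1 (DIFF): s[0]=7, 4-7=-3, -2-4=-6, 1--2=3, 1-1=0, -1-1=-2, 7--1=8 -> [7, -3, -6, 3, 0, -2, 8]
Stage 2 (DELAY): [0, 7, -3, -6, 3, 0, -2] = [0, 7, -3, -6, 3, 0, -2] -> [0, 7, -3, -6, 3, 0, -2]
Stage 3 (AMPLIFY 3): 0*3=0, 7*3=21, -3*3=-9, -6*3=-18, 3*3=9, 0*3=0, -2*3=-6 -> [0, 21, -9, -18, 9, 0, -6]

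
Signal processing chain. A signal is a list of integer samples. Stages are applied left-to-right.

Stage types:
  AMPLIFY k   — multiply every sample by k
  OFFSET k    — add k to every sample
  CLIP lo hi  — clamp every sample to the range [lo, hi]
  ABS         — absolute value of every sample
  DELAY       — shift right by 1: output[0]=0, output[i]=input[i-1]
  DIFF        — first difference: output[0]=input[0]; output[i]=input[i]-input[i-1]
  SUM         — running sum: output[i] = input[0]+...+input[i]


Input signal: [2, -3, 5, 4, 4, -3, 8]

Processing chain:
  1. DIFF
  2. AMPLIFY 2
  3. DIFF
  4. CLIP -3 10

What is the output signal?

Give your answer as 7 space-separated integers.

Input: [2, -3, 5, 4, 4, -3, 8]
Stage 1 (DIFF): s[0]=2, -3-2=-5, 5--3=8, 4-5=-1, 4-4=0, -3-4=-7, 8--3=11 -> [2, -5, 8, -1, 0, -7, 11]
Stage 2 (AMPLIFY 2): 2*2=4, -5*2=-10, 8*2=16, -1*2=-2, 0*2=0, -7*2=-14, 11*2=22 -> [4, -10, 16, -2, 0, -14, 22]
Stage 3 (DIFF): s[0]=4, -10-4=-14, 16--10=26, -2-16=-18, 0--2=2, -14-0=-14, 22--14=36 -> [4, -14, 26, -18, 2, -14, 36]
Stage 4 (CLIP -3 10): clip(4,-3,10)=4, clip(-14,-3,10)=-3, clip(26,-3,10)=10, clip(-18,-3,10)=-3, clip(2,-3,10)=2, clip(-14,-3,10)=-3, clip(36,-3,10)=10 -> [4, -3, 10, -3, 2, -3, 10]

Answer: 4 -3 10 -3 2 -3 10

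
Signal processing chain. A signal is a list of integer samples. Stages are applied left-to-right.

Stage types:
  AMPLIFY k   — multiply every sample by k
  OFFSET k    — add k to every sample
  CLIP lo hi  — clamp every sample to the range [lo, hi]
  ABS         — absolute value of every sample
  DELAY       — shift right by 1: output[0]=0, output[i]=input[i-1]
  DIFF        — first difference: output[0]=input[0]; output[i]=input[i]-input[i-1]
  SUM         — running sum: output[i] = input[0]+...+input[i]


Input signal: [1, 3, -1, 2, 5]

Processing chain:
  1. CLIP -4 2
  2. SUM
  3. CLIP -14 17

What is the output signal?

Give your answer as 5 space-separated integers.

Answer: 1 3 2 4 6

Derivation:
Input: [1, 3, -1, 2, 5]
Stage 1 (CLIP -4 2): clip(1,-4,2)=1, clip(3,-4,2)=2, clip(-1,-4,2)=-1, clip(2,-4,2)=2, clip(5,-4,2)=2 -> [1, 2, -1, 2, 2]
Stage 2 (SUM): sum[0..0]=1, sum[0..1]=3, sum[0..2]=2, sum[0..3]=4, sum[0..4]=6 -> [1, 3, 2, 4, 6]
Stage 3 (CLIP -14 17): clip(1,-14,17)=1, clip(3,-14,17)=3, clip(2,-14,17)=2, clip(4,-14,17)=4, clip(6,-14,17)=6 -> [1, 3, 2, 4, 6]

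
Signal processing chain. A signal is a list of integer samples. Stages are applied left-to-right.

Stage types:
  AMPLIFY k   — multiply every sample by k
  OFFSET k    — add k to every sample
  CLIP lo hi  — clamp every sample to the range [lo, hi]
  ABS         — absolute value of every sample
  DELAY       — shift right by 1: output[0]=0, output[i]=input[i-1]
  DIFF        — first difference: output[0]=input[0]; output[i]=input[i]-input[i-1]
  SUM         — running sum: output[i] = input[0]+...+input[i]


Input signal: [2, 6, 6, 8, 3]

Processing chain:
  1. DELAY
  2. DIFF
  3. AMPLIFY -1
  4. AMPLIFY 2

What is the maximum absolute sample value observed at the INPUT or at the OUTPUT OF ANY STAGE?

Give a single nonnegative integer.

Answer: 8

Derivation:
Input: [2, 6, 6, 8, 3] (max |s|=8)
Stage 1 (DELAY): [0, 2, 6, 6, 8] = [0, 2, 6, 6, 8] -> [0, 2, 6, 6, 8] (max |s|=8)
Stage 2 (DIFF): s[0]=0, 2-0=2, 6-2=4, 6-6=0, 8-6=2 -> [0, 2, 4, 0, 2] (max |s|=4)
Stage 3 (AMPLIFY -1): 0*-1=0, 2*-1=-2, 4*-1=-4, 0*-1=0, 2*-1=-2 -> [0, -2, -4, 0, -2] (max |s|=4)
Stage 4 (AMPLIFY 2): 0*2=0, -2*2=-4, -4*2=-8, 0*2=0, -2*2=-4 -> [0, -4, -8, 0, -4] (max |s|=8)
Overall max amplitude: 8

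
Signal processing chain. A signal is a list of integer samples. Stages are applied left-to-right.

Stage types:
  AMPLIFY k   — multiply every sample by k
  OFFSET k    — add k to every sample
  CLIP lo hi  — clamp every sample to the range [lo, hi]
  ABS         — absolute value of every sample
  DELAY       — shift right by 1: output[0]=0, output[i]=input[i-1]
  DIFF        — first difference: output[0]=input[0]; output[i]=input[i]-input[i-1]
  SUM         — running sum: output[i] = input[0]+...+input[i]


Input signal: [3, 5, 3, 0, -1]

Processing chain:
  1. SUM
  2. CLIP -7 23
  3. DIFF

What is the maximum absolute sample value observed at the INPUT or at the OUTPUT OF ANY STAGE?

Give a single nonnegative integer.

Answer: 11

Derivation:
Input: [3, 5, 3, 0, -1] (max |s|=5)
Stage 1 (SUM): sum[0..0]=3, sum[0..1]=8, sum[0..2]=11, sum[0..3]=11, sum[0..4]=10 -> [3, 8, 11, 11, 10] (max |s|=11)
Stage 2 (CLIP -7 23): clip(3,-7,23)=3, clip(8,-7,23)=8, clip(11,-7,23)=11, clip(11,-7,23)=11, clip(10,-7,23)=10 -> [3, 8, 11, 11, 10] (max |s|=11)
Stage 3 (DIFF): s[0]=3, 8-3=5, 11-8=3, 11-11=0, 10-11=-1 -> [3, 5, 3, 0, -1] (max |s|=5)
Overall max amplitude: 11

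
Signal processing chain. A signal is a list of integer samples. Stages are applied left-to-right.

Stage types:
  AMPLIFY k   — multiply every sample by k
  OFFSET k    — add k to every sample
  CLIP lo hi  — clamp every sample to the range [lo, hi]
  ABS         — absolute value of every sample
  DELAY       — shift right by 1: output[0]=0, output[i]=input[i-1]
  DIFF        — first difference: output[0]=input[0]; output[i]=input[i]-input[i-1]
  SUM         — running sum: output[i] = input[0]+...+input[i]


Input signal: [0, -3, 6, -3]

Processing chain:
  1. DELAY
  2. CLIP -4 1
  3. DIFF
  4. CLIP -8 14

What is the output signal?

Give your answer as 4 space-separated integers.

Input: [0, -3, 6, -3]
Stage 1 (DELAY): [0, 0, -3, 6] = [0, 0, -3, 6] -> [0, 0, -3, 6]
Stage 2 (CLIP -4 1): clip(0,-4,1)=0, clip(0,-4,1)=0, clip(-3,-4,1)=-3, clip(6,-4,1)=1 -> [0, 0, -3, 1]
Stage 3 (DIFF): s[0]=0, 0-0=0, -3-0=-3, 1--3=4 -> [0, 0, -3, 4]
Stage 4 (CLIP -8 14): clip(0,-8,14)=0, clip(0,-8,14)=0, clip(-3,-8,14)=-3, clip(4,-8,14)=4 -> [0, 0, -3, 4]

Answer: 0 0 -3 4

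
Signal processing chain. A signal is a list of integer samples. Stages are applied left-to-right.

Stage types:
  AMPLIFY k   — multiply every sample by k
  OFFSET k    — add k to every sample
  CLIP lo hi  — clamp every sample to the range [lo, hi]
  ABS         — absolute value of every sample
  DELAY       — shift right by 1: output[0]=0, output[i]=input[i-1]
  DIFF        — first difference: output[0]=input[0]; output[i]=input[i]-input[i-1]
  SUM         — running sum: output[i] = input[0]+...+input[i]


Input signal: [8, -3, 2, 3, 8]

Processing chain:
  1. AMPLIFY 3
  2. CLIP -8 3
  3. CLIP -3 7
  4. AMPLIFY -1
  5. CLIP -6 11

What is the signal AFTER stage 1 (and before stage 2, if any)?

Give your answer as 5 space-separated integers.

Answer: 24 -9 6 9 24

Derivation:
Input: [8, -3, 2, 3, 8]
Stage 1 (AMPLIFY 3): 8*3=24, -3*3=-9, 2*3=6, 3*3=9, 8*3=24 -> [24, -9, 6, 9, 24]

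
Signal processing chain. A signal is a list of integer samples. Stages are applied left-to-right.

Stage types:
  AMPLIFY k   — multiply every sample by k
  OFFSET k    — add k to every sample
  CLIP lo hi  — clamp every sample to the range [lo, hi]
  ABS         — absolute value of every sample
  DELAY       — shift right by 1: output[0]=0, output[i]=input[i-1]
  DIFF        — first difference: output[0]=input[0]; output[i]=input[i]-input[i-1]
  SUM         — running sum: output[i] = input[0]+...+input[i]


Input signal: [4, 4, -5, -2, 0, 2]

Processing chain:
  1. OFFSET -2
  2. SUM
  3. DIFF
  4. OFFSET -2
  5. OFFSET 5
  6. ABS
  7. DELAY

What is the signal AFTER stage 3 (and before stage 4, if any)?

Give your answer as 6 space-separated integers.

Answer: 2 2 -7 -4 -2 0

Derivation:
Input: [4, 4, -5, -2, 0, 2]
Stage 1 (OFFSET -2): 4+-2=2, 4+-2=2, -5+-2=-7, -2+-2=-4, 0+-2=-2, 2+-2=0 -> [2, 2, -7, -4, -2, 0]
Stage 2 (SUM): sum[0..0]=2, sum[0..1]=4, sum[0..2]=-3, sum[0..3]=-7, sum[0..4]=-9, sum[0..5]=-9 -> [2, 4, -3, -7, -9, -9]
Stage 3 (DIFF): s[0]=2, 4-2=2, -3-4=-7, -7--3=-4, -9--7=-2, -9--9=0 -> [2, 2, -7, -4, -2, 0]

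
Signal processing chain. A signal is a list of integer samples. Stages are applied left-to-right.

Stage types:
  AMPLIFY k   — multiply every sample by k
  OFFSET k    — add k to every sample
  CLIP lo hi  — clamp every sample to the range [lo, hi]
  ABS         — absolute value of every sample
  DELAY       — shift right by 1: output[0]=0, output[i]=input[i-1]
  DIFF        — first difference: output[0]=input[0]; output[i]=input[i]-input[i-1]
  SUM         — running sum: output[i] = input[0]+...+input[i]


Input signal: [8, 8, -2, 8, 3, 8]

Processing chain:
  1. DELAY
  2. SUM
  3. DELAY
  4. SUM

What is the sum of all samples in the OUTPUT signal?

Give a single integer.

Input: [8, 8, -2, 8, 3, 8]
Stage 1 (DELAY): [0, 8, 8, -2, 8, 3] = [0, 8, 8, -2, 8, 3] -> [0, 8, 8, -2, 8, 3]
Stage 2 (SUM): sum[0..0]=0, sum[0..1]=8, sum[0..2]=16, sum[0..3]=14, sum[0..4]=22, sum[0..5]=25 -> [0, 8, 16, 14, 22, 25]
Stage 3 (DELAY): [0, 0, 8, 16, 14, 22] = [0, 0, 8, 16, 14, 22] -> [0, 0, 8, 16, 14, 22]
Stage 4 (SUM): sum[0..0]=0, sum[0..1]=0, sum[0..2]=8, sum[0..3]=24, sum[0..4]=38, sum[0..5]=60 -> [0, 0, 8, 24, 38, 60]
Output sum: 130

Answer: 130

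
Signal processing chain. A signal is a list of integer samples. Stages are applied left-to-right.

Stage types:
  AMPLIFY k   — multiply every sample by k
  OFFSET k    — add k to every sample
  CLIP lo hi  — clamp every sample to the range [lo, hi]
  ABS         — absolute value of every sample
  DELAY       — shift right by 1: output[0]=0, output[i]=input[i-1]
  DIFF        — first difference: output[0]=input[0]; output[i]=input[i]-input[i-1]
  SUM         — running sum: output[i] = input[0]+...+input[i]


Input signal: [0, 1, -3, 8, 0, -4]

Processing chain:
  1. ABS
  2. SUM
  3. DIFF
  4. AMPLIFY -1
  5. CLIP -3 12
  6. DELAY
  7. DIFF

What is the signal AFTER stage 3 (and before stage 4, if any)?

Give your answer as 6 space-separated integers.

Input: [0, 1, -3, 8, 0, -4]
Stage 1 (ABS): |0|=0, |1|=1, |-3|=3, |8|=8, |0|=0, |-4|=4 -> [0, 1, 3, 8, 0, 4]
Stage 2 (SUM): sum[0..0]=0, sum[0..1]=1, sum[0..2]=4, sum[0..3]=12, sum[0..4]=12, sum[0..5]=16 -> [0, 1, 4, 12, 12, 16]
Stage 3 (DIFF): s[0]=0, 1-0=1, 4-1=3, 12-4=8, 12-12=0, 16-12=4 -> [0, 1, 3, 8, 0, 4]

Answer: 0 1 3 8 0 4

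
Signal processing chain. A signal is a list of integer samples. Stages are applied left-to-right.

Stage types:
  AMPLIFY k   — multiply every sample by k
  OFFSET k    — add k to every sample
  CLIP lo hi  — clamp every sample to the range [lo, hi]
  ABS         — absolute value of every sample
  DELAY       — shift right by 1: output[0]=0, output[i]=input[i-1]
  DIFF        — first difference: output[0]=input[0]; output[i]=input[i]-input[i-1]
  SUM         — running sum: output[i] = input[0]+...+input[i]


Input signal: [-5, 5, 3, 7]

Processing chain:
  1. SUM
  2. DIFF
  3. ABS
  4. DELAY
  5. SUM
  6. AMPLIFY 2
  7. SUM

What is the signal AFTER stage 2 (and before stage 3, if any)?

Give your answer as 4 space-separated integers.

Input: [-5, 5, 3, 7]
Stage 1 (SUM): sum[0..0]=-5, sum[0..1]=0, sum[0..2]=3, sum[0..3]=10 -> [-5, 0, 3, 10]
Stage 2 (DIFF): s[0]=-5, 0--5=5, 3-0=3, 10-3=7 -> [-5, 5, 3, 7]

Answer: -5 5 3 7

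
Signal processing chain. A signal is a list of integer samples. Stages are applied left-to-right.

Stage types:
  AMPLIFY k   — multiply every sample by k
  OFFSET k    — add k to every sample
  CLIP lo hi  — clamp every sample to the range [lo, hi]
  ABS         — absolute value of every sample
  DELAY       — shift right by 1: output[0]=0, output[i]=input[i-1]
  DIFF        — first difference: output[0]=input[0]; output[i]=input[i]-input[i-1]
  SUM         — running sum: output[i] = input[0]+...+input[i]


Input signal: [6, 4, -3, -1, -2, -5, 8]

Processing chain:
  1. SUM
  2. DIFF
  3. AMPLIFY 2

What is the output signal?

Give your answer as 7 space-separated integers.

Answer: 12 8 -6 -2 -4 -10 16

Derivation:
Input: [6, 4, -3, -1, -2, -5, 8]
Stage 1 (SUM): sum[0..0]=6, sum[0..1]=10, sum[0..2]=7, sum[0..3]=6, sum[0..4]=4, sum[0..5]=-1, sum[0..6]=7 -> [6, 10, 7, 6, 4, -1, 7]
Stage 2 (DIFF): s[0]=6, 10-6=4, 7-10=-3, 6-7=-1, 4-6=-2, -1-4=-5, 7--1=8 -> [6, 4, -3, -1, -2, -5, 8]
Stage 3 (AMPLIFY 2): 6*2=12, 4*2=8, -3*2=-6, -1*2=-2, -2*2=-4, -5*2=-10, 8*2=16 -> [12, 8, -6, -2, -4, -10, 16]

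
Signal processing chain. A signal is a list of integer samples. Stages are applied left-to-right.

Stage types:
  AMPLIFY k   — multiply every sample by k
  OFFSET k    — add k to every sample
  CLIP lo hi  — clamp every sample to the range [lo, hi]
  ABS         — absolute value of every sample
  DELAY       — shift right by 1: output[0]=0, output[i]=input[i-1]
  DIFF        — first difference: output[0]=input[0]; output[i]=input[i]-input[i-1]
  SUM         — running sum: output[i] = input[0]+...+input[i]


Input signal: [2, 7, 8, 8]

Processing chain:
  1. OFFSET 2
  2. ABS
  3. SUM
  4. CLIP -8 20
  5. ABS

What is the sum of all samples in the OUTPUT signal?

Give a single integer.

Answer: 57

Derivation:
Input: [2, 7, 8, 8]
Stage 1 (OFFSET 2): 2+2=4, 7+2=9, 8+2=10, 8+2=10 -> [4, 9, 10, 10]
Stage 2 (ABS): |4|=4, |9|=9, |10|=10, |10|=10 -> [4, 9, 10, 10]
Stage 3 (SUM): sum[0..0]=4, sum[0..1]=13, sum[0..2]=23, sum[0..3]=33 -> [4, 13, 23, 33]
Stage 4 (CLIP -8 20): clip(4,-8,20)=4, clip(13,-8,20)=13, clip(23,-8,20)=20, clip(33,-8,20)=20 -> [4, 13, 20, 20]
Stage 5 (ABS): |4|=4, |13|=13, |20|=20, |20|=20 -> [4, 13, 20, 20]
Output sum: 57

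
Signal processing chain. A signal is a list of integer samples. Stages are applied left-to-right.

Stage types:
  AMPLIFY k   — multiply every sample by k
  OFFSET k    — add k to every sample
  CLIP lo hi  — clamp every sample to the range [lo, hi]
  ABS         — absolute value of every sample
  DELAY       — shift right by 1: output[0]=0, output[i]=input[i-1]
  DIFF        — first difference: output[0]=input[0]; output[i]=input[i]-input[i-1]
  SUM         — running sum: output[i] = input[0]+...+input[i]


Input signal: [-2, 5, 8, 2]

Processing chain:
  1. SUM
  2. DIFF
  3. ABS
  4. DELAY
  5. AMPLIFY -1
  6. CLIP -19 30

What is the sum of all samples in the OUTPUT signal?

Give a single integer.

Answer: -15

Derivation:
Input: [-2, 5, 8, 2]
Stage 1 (SUM): sum[0..0]=-2, sum[0..1]=3, sum[0..2]=11, sum[0..3]=13 -> [-2, 3, 11, 13]
Stage 2 (DIFF): s[0]=-2, 3--2=5, 11-3=8, 13-11=2 -> [-2, 5, 8, 2]
Stage 3 (ABS): |-2|=2, |5|=5, |8|=8, |2|=2 -> [2, 5, 8, 2]
Stage 4 (DELAY): [0, 2, 5, 8] = [0, 2, 5, 8] -> [0, 2, 5, 8]
Stage 5 (AMPLIFY -1): 0*-1=0, 2*-1=-2, 5*-1=-5, 8*-1=-8 -> [0, -2, -5, -8]
Stage 6 (CLIP -19 30): clip(0,-19,30)=0, clip(-2,-19,30)=-2, clip(-5,-19,30)=-5, clip(-8,-19,30)=-8 -> [0, -2, -5, -8]
Output sum: -15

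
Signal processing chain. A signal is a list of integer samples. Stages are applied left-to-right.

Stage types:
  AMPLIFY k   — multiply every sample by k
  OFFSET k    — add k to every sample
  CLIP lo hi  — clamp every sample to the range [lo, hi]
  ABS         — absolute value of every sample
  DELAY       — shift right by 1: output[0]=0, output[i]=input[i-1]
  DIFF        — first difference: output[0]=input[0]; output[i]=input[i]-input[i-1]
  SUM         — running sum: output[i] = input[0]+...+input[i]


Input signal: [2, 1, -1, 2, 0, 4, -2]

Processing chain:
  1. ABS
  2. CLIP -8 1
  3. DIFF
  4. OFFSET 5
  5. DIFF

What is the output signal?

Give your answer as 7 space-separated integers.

Answer: 6 -1 0 0 -1 2 -1

Derivation:
Input: [2, 1, -1, 2, 0, 4, -2]
Stage 1 (ABS): |2|=2, |1|=1, |-1|=1, |2|=2, |0|=0, |4|=4, |-2|=2 -> [2, 1, 1, 2, 0, 4, 2]
Stage 2 (CLIP -8 1): clip(2,-8,1)=1, clip(1,-8,1)=1, clip(1,-8,1)=1, clip(2,-8,1)=1, clip(0,-8,1)=0, clip(4,-8,1)=1, clip(2,-8,1)=1 -> [1, 1, 1, 1, 0, 1, 1]
Stage 3 (DIFF): s[0]=1, 1-1=0, 1-1=0, 1-1=0, 0-1=-1, 1-0=1, 1-1=0 -> [1, 0, 0, 0, -1, 1, 0]
Stage 4 (OFFSET 5): 1+5=6, 0+5=5, 0+5=5, 0+5=5, -1+5=4, 1+5=6, 0+5=5 -> [6, 5, 5, 5, 4, 6, 5]
Stage 5 (DIFF): s[0]=6, 5-6=-1, 5-5=0, 5-5=0, 4-5=-1, 6-4=2, 5-6=-1 -> [6, -1, 0, 0, -1, 2, -1]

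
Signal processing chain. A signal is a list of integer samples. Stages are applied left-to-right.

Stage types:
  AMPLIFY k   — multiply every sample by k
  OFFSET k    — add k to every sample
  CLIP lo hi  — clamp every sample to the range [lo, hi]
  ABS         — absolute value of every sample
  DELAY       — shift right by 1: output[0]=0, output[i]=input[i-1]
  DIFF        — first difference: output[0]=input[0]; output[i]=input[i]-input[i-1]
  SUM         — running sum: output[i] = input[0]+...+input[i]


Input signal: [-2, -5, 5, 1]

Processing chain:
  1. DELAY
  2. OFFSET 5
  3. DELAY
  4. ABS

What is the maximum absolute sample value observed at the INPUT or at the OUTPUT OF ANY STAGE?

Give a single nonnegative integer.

Answer: 10

Derivation:
Input: [-2, -5, 5, 1] (max |s|=5)
Stage 1 (DELAY): [0, -2, -5, 5] = [0, -2, -5, 5] -> [0, -2, -5, 5] (max |s|=5)
Stage 2 (OFFSET 5): 0+5=5, -2+5=3, -5+5=0, 5+5=10 -> [5, 3, 0, 10] (max |s|=10)
Stage 3 (DELAY): [0, 5, 3, 0] = [0, 5, 3, 0] -> [0, 5, 3, 0] (max |s|=5)
Stage 4 (ABS): |0|=0, |5|=5, |3|=3, |0|=0 -> [0, 5, 3, 0] (max |s|=5)
Overall max amplitude: 10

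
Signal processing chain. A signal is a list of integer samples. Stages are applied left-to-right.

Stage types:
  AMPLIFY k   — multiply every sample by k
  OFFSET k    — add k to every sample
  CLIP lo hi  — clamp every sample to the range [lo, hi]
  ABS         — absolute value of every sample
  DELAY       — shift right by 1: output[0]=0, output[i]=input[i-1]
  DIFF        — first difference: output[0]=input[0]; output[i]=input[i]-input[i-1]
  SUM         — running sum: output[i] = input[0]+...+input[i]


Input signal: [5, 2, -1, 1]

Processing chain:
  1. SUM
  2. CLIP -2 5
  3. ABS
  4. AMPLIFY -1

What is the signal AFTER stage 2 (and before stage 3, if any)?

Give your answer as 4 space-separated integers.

Answer: 5 5 5 5

Derivation:
Input: [5, 2, -1, 1]
Stage 1 (SUM): sum[0..0]=5, sum[0..1]=7, sum[0..2]=6, sum[0..3]=7 -> [5, 7, 6, 7]
Stage 2 (CLIP -2 5): clip(5,-2,5)=5, clip(7,-2,5)=5, clip(6,-2,5)=5, clip(7,-2,5)=5 -> [5, 5, 5, 5]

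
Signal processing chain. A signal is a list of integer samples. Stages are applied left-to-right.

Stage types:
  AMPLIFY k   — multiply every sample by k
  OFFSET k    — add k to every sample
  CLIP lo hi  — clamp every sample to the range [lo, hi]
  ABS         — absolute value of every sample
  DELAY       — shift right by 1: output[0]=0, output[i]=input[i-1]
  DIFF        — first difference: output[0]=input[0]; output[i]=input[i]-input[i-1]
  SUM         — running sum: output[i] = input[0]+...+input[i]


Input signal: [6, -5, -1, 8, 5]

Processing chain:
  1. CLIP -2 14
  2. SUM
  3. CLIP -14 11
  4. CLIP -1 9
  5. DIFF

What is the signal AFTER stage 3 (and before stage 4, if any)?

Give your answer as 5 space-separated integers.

Input: [6, -5, -1, 8, 5]
Stage 1 (CLIP -2 14): clip(6,-2,14)=6, clip(-5,-2,14)=-2, clip(-1,-2,14)=-1, clip(8,-2,14)=8, clip(5,-2,14)=5 -> [6, -2, -1, 8, 5]
Stage 2 (SUM): sum[0..0]=6, sum[0..1]=4, sum[0..2]=3, sum[0..3]=11, sum[0..4]=16 -> [6, 4, 3, 11, 16]
Stage 3 (CLIP -14 11): clip(6,-14,11)=6, clip(4,-14,11)=4, clip(3,-14,11)=3, clip(11,-14,11)=11, clip(16,-14,11)=11 -> [6, 4, 3, 11, 11]

Answer: 6 4 3 11 11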